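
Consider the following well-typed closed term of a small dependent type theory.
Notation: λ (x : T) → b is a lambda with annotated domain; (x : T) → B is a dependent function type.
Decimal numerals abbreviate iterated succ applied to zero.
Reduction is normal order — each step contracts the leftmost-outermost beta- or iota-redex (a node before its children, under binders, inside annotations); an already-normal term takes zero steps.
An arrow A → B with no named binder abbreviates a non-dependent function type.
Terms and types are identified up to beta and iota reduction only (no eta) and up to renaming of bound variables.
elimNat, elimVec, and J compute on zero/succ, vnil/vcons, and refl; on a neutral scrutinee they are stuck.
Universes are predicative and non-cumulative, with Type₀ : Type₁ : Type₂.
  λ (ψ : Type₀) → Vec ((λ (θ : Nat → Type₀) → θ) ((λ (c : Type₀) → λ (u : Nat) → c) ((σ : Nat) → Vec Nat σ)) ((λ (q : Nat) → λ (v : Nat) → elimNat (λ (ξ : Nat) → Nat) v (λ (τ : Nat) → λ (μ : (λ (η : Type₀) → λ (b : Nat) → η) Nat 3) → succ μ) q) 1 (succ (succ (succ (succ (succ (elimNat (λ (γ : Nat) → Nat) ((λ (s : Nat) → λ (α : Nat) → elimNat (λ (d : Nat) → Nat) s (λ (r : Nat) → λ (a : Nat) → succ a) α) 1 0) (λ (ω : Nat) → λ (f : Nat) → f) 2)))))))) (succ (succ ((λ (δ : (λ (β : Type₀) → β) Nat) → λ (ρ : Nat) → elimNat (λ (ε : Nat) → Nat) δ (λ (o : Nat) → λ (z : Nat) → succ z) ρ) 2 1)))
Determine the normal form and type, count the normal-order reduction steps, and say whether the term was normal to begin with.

reduced normal form:
  λ (ψ : Type₀) → Vec ((θ : Nat) → Vec Nat θ) 5
type:
  Type₀ → Type₀
normal-order step count: 9
started in normal form: no
first redex: a beta-redex


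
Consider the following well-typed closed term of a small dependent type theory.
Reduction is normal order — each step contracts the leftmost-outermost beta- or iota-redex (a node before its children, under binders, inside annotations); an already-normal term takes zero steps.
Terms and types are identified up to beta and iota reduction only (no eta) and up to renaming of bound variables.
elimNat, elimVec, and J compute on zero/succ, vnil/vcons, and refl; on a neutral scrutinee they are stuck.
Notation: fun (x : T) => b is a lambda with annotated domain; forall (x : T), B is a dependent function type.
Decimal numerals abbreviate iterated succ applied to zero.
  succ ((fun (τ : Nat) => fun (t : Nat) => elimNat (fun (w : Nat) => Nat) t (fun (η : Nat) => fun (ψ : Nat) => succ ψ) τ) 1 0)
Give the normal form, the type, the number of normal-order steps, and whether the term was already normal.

normal form:
  2
inferred type:
  Nat
normal-order step count: 6
started in normal form: no
first redex: a beta-redex


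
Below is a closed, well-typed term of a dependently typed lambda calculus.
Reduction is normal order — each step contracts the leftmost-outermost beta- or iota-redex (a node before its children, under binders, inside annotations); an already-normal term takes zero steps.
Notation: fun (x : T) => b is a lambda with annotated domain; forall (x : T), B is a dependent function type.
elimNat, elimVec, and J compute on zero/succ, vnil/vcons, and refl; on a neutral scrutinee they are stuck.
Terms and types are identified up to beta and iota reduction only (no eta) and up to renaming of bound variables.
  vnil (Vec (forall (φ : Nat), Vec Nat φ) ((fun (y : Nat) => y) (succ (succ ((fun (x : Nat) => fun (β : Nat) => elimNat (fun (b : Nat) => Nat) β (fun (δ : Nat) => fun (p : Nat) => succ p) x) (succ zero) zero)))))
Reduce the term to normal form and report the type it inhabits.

resulting normal form:
  vnil (Vec (forall (φ : Nat), Vec Nat φ) (succ (succ (succ zero))))
inferred type:
  Vec (Vec (forall (φ : Nat), Vec Nat φ) (succ (succ (succ zero)))) zero


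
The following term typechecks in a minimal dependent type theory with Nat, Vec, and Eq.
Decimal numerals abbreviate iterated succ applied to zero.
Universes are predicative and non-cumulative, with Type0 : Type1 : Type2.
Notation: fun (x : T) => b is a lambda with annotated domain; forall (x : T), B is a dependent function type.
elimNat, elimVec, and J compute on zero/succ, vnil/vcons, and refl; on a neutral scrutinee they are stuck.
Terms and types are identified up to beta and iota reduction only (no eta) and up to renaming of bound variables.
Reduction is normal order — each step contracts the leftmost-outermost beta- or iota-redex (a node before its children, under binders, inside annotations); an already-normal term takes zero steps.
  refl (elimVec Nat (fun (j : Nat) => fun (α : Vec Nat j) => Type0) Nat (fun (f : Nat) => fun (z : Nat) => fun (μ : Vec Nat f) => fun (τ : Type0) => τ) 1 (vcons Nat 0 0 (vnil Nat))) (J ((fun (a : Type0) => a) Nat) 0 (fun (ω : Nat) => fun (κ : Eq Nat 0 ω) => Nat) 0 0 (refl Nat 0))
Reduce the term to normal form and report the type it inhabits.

normal form:
  refl Nat 0
the term's type:
  Eq Nat 0 0


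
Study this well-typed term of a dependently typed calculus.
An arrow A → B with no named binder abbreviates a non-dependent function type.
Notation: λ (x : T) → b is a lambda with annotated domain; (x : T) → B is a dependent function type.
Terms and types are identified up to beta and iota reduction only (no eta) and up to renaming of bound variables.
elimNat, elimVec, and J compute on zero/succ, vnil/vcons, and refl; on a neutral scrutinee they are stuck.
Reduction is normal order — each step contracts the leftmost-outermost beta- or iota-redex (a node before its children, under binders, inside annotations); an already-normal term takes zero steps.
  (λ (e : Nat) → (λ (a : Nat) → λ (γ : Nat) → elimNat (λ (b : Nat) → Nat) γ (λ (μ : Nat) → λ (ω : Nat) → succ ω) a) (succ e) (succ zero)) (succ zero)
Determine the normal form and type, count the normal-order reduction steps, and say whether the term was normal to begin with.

reduced normal form:
  succ (succ (succ zero))
inferred type:
  Nat
steps to reach normal form (normal order): 10
already normal: no
first redex: a beta-redex


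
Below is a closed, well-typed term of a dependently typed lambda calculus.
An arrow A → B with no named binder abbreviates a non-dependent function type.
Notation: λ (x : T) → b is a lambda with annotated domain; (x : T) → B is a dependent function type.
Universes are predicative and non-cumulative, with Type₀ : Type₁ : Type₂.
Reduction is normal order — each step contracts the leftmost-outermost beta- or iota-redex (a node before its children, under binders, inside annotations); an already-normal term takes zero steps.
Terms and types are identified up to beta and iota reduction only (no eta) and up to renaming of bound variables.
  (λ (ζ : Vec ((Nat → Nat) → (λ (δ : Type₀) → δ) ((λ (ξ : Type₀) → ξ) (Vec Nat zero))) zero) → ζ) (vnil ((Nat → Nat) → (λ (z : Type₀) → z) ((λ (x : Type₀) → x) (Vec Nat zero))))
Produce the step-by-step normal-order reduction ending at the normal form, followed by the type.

normal-order reduction:
  (λ (ζ : Vec ((Nat → Nat) → (λ (δ : Type₀) → δ) ((λ (ξ : Type₀) → ξ) (Vec Nat zero))) zero) → ζ) (vnil ((Nat → Nat) → (λ (z : Type₀) → z) ((λ (x : Type₀) → x) (Vec Nat zero))))
  ~> vnil ((Nat → Nat) → (λ (ζ : Type₀) → ζ) ((λ (δ : Type₀) → δ) (Vec Nat zero)))
  ~> vnil ((Nat → Nat) → (λ (ζ : Type₀) → ζ) (Vec Nat zero))
  ~> vnil ((Nat → Nat) → Vec Nat zero)
the term's type:
  Vec ((Nat → Nat) → Vec Nat zero) zero


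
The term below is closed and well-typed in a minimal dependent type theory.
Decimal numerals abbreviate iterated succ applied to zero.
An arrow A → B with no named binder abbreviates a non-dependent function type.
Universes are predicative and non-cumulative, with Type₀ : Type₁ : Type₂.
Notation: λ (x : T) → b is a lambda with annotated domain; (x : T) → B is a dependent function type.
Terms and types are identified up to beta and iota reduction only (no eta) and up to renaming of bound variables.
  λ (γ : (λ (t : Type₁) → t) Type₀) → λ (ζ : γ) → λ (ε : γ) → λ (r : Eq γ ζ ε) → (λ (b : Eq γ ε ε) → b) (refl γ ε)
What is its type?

inferred type:
  (γ : Type₀) → (t : γ) → (ζ : γ) → Eq γ t ζ → Eq γ ζ ζ


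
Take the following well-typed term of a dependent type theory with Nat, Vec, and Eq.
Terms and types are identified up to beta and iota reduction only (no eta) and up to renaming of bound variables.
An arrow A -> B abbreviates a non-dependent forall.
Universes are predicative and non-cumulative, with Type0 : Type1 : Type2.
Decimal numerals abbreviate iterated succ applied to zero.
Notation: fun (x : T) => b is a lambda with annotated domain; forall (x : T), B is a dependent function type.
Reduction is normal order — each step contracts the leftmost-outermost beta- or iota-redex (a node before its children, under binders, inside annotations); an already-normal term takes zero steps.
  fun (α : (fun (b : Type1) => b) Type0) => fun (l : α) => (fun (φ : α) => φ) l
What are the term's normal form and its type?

normal form:
  fun (α : Type0) => fun (b : α) => b
the term's type:
  forall (α : Type0), α -> α


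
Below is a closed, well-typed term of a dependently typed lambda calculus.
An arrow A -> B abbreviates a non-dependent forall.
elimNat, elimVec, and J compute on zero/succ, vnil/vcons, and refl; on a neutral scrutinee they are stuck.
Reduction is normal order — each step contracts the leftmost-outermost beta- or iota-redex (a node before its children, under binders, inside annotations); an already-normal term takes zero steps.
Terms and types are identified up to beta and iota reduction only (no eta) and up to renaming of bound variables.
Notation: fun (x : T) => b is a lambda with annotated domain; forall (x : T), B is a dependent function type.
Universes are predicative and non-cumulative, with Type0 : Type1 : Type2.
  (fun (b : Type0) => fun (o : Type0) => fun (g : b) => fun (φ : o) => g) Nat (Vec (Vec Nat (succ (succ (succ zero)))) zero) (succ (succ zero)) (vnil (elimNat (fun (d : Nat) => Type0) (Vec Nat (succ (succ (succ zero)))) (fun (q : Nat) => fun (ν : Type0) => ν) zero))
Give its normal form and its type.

reduced normal form:
  succ (succ zero)
type:
  Nat


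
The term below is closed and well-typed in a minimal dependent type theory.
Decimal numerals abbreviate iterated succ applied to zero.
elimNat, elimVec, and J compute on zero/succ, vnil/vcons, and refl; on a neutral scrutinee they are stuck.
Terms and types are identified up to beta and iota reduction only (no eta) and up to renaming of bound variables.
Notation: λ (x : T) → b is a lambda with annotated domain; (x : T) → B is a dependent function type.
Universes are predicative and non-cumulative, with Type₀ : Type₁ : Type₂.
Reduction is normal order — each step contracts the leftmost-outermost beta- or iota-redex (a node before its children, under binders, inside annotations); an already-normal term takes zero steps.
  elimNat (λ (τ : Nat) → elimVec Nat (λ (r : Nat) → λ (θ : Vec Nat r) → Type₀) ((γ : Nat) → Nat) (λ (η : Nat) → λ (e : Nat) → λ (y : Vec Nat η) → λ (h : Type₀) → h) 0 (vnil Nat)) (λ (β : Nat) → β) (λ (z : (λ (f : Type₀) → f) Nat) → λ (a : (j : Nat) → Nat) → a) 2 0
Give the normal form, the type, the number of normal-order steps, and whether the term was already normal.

reduced normal form:
  0
type:
  Nat
normal-order step count: 8
started in normal form: no
first redex: an elimNat iota-redex


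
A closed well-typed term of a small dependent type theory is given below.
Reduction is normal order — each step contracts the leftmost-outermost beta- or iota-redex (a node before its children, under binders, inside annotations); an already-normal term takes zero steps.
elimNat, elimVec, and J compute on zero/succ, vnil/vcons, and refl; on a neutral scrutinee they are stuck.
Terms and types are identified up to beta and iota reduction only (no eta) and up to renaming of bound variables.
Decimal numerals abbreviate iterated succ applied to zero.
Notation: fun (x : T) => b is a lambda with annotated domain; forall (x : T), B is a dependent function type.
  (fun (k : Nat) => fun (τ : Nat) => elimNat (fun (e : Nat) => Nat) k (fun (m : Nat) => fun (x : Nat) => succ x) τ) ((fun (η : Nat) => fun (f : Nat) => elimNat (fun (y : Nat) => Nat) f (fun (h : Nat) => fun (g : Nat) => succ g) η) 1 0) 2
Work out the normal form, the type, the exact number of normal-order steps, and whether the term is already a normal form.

resulting normal form:
  3
inferred type:
  Nat
normal-order step count: 15
term was already normal: no
first contracted redex: a beta-redex


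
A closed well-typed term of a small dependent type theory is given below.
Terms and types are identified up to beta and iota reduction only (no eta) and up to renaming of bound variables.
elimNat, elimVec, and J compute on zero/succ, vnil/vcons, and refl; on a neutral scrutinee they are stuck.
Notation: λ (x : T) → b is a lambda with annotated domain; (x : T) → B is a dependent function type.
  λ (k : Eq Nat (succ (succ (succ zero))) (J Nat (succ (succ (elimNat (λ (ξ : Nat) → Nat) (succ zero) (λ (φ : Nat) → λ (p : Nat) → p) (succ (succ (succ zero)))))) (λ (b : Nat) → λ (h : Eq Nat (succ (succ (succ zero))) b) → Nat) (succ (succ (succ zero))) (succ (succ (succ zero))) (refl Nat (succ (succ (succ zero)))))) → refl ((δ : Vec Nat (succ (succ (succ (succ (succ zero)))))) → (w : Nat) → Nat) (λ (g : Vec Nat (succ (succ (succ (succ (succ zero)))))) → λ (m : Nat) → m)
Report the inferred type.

type:
  (k : Eq Nat (succ (succ (succ zero))) (succ (succ (succ zero)))) → Eq ((ξ : Vec Nat (succ (succ (succ (succ (succ zero)))))) → (φ : Nat) → Nat) (λ (p : Vec Nat (succ (succ (succ (succ (succ zero)))))) → λ (b : Nat) → b) (λ (h : Vec Nat (succ (succ (succ (succ (succ zero)))))) → λ (δ : Nat) → δ)


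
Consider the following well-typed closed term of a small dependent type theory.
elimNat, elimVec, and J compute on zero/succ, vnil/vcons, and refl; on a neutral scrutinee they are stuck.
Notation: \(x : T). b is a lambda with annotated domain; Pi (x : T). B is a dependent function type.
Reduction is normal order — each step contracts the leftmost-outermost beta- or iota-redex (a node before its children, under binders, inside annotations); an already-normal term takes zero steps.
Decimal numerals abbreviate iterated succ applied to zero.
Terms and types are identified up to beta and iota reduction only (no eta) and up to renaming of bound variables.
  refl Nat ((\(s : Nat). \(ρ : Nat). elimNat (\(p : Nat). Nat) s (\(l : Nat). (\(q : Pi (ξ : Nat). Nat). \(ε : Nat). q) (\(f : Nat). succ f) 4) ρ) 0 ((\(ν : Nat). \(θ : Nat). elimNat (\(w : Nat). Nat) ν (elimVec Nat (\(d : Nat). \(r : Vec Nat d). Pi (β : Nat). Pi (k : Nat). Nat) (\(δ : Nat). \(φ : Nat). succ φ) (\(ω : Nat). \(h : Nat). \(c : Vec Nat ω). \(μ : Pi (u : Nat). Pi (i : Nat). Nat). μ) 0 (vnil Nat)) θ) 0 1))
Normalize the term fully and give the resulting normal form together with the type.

reduced normal form:
  refl Nat 1
inferred type:
  Eq Nat 1 1
observation: the term reaches its normal form after 15 normal-order steps.


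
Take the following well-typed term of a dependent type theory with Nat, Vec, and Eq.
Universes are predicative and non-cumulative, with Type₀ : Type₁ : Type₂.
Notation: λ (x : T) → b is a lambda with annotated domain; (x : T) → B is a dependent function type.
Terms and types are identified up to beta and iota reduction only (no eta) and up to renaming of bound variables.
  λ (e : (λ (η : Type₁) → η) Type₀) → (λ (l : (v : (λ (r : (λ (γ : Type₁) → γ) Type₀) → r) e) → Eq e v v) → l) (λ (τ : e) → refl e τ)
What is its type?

inferred type:
  (e : Type₀) → (η : e) → Eq e η η


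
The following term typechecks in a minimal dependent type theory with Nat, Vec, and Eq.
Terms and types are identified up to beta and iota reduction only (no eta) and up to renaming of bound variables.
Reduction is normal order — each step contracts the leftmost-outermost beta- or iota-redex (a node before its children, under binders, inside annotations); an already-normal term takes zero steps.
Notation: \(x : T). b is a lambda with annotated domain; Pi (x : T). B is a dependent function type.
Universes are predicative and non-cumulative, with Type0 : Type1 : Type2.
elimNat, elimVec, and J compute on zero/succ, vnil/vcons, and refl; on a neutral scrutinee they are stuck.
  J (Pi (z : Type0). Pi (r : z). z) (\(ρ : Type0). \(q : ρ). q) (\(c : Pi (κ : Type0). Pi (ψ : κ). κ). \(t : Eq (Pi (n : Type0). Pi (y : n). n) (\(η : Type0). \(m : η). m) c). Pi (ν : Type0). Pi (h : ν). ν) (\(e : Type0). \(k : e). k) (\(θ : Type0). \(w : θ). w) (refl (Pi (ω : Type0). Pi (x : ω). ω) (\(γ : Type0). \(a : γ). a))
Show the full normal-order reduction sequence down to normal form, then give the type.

reduction (normal order):
  J (Pi (z : Type0). Pi (r : z). z) (\(ρ : Type0). \(q : ρ). q) (\(c : Pi (κ : Type0). Pi (ψ : κ). κ). \(t : Eq (Pi (n : Type0). Pi (y : n). n) (\(η : Type0). \(m : η). m) c). Pi (ν : Type0). Pi (h : ν). ν) (\(e : Type0). \(k : e). k) (\(θ : Type0). \(w : θ). w) (refl (Pi (ω : Type0). Pi (x : ω). ω) (\(γ : Type0). \(a : γ). a))
  ~> \(z : Type0). \(r : z). r
the term's type:
  Pi (z : Type0). Pi (r : z). z


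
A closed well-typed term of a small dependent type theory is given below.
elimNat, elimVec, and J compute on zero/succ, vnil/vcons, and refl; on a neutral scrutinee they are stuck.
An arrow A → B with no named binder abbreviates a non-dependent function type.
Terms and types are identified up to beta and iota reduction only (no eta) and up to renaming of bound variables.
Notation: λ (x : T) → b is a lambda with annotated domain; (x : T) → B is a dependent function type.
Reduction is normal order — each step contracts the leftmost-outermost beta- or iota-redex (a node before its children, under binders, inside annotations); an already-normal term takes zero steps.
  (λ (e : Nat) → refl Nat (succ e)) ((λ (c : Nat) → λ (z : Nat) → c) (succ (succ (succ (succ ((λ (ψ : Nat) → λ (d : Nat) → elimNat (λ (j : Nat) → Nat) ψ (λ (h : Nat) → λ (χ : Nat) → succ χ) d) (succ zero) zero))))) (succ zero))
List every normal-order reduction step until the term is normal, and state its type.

normal-order reduction sequence:
  (λ (e : Nat) → refl Nat (succ e)) ((λ (c : Nat) → λ (z : Nat) → c) (succ (succ (succ (succ ((λ (ψ : Nat) → λ (d : Nat) → elimNat (λ (j : Nat) → Nat) ψ (λ (h : Nat) → λ (χ : Nat) → succ χ) d) (succ zero) zero))))) (succ zero))
  ~> refl Nat (succ ((λ (e : Nat) → λ (c : Nat) → e) (succ (succ (succ (succ ((λ (z : Nat) → λ (ψ : Nat) → elimNat (λ (d : Nat) → Nat) z (λ (j : Nat) → λ (h : Nat) → succ h) ψ) (succ zero) zero))))) (succ zero)))
  ~> refl Nat (succ ((λ (e : Nat) → succ (succ (succ (succ ((λ (c : Nat) → λ (z : Nat) → elimNat (λ (ψ : Nat) → Nat) c (λ (d : Nat) → λ (j : Nat) → succ j) z) (succ zero) zero))))) (succ zero)))
  ~> refl Nat (succ (succ (succ (succ (succ ((λ (e : Nat) → λ (c : Nat) → elimNat (λ (z : Nat) → Nat) e (λ (ψ : Nat) → λ (d : Nat) → succ d) c) (succ zero) zero))))))
  ~> refl Nat (succ (succ (succ (succ (succ ((λ (e : Nat) → elimNat (λ (c : Nat) → Nat) (succ zero) (λ (z : Nat) → λ (ψ : Nat) → succ ψ) e) zero))))))
  ~> refl Nat (succ (succ (succ (succ (succ (elimNat (λ (e : Nat) → Nat) (succ zero) (λ (c : Nat) → λ (z : Nat) → succ z) zero))))))
  ~> refl Nat (succ (succ (succ (succ (succ (succ zero))))))
the term's type:
  Eq Nat (succ (succ (succ (succ (succ (succ zero)))))) (succ (succ (succ (succ (succ (succ zero))))))


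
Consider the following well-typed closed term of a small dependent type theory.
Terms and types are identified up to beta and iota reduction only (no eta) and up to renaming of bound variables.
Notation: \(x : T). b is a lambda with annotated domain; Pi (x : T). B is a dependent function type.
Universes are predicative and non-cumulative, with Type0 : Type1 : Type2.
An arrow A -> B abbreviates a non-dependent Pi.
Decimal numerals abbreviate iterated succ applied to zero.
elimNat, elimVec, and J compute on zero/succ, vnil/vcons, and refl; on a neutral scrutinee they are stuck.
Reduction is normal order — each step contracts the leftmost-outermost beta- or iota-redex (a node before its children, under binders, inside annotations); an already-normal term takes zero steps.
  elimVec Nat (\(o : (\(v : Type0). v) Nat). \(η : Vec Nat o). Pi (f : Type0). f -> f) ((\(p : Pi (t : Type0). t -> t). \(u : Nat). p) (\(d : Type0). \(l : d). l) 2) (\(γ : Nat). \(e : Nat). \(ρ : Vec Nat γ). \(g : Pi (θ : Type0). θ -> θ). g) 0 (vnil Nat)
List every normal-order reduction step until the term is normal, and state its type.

normal-order reduction:
  elimVec Nat (\(o : (\(v : Type0). v) Nat). \(η : Vec Nat o). Pi (f : Type0). f -> f) ((\(p : Pi (t : Type0). t -> t). \(u : Nat). p) (\(d : Type0). \(l : d). l) 2) (\(γ : Nat). \(e : Nat). \(ρ : Vec Nat γ). \(g : Pi (θ : Type0). θ -> θ). g) 0 (vnil Nat)
  ~> (\(o : Pi (v : Type0). v -> v). \(η : Nat). o) (\(f : Type0). \(p : f). p) 2
  ~> (\(o : Nat). \(v : Type0). \(η : v). η) 2
  ~> \(o : Type0). \(v : o). v
inferred type:
  Pi (o : Type0). o -> o


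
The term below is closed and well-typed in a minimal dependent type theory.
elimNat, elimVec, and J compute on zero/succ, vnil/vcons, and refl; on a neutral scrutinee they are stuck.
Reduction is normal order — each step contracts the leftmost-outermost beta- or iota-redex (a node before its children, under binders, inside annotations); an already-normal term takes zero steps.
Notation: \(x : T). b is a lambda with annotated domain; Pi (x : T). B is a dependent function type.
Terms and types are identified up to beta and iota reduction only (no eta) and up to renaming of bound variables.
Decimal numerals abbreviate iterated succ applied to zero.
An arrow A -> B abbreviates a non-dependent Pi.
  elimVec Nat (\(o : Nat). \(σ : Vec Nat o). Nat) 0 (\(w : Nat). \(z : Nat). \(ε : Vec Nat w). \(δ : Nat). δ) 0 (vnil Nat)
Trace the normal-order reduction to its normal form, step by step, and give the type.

reduction (normal order):
  elimVec Nat (\(o : Nat). \(σ : Vec Nat o). Nat) 0 (\(w : Nat). \(z : Nat). \(ε : Vec Nat w). \(δ : Nat). δ) 0 (vnil Nat)
  ~> 0
the term's type:
  Nat


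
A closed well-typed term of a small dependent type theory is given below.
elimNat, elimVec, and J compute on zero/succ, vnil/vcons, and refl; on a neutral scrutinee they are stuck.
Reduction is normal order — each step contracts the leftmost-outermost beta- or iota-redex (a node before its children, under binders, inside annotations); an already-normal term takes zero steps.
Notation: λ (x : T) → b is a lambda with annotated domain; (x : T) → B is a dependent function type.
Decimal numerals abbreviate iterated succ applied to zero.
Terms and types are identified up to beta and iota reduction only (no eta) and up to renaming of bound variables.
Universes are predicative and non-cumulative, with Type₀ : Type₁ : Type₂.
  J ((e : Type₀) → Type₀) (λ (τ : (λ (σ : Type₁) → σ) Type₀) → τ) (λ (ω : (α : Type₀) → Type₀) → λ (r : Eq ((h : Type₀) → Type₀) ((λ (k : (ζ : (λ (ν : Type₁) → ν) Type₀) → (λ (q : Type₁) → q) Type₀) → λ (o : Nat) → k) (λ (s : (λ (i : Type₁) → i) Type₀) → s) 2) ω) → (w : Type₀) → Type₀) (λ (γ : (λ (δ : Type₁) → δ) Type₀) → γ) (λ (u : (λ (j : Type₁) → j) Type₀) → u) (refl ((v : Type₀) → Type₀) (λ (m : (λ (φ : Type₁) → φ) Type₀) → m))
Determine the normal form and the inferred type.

reduced normal form:
  λ (e : Type₀) → e
inferred type:
  (e : Type₀) → Type₀


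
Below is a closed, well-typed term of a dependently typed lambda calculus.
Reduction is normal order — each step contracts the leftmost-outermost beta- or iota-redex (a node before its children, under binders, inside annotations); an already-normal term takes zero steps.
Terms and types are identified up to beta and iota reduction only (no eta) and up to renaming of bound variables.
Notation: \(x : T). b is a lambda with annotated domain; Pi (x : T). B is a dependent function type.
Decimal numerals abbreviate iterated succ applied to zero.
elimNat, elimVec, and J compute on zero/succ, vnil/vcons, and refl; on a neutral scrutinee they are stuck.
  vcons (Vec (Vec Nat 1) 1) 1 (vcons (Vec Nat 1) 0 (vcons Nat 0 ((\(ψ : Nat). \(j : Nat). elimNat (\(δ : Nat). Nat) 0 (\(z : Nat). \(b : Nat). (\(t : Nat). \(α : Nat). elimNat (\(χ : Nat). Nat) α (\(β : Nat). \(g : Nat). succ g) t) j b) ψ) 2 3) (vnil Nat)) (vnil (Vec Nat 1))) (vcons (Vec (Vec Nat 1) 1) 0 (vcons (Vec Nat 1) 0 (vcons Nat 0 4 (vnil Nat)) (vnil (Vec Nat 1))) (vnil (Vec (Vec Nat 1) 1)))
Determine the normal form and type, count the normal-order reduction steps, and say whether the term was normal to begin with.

resulting normal form:
  vcons (Vec (Vec Nat 1) 1) 1 (vcons (Vec Nat 1) 0 (vcons Nat 0 6 (vnil Nat)) (vnil (Vec Nat 1))) (vcons (Vec (Vec Nat 1) 1) 0 (vcons (Vec Nat 1) 0 (vcons Nat 0 4 (vnil Nat)) (vnil (Vec Nat 1))) (vnil (Vec (Vec Nat 1) 1)))
the term's type:
  Vec (Vec (Vec Nat 1) 1) 2
reduction steps (normal order): 33
already normal: no
first contracted redex: a beta-redex


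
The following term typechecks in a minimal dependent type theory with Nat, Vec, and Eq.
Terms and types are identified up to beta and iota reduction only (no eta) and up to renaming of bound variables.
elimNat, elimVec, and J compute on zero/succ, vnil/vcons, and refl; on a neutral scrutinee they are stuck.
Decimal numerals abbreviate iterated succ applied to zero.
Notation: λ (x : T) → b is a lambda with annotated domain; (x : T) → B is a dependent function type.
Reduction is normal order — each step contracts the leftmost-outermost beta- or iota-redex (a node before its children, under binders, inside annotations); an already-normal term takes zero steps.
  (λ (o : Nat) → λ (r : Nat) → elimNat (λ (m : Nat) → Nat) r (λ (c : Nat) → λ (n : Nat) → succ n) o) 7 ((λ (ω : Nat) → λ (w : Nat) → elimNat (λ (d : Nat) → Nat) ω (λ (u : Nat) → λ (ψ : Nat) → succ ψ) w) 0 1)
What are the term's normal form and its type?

resulting normal form:
  8
inferred type:
  Nat


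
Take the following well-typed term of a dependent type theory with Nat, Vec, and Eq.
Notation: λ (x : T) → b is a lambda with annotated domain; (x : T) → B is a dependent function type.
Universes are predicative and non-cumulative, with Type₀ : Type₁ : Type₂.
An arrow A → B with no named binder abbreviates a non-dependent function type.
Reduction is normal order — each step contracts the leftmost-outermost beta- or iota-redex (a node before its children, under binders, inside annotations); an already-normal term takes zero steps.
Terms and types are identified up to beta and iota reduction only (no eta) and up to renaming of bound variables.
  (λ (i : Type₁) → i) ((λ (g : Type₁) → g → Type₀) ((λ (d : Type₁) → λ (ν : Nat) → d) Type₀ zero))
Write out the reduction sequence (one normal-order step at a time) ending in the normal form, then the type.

normal-order reduction:
  (λ (i : Type₁) → i) ((λ (g : Type₁) → g → Type₀) ((λ (d : Type₁) → λ (ν : Nat) → d) Type₀ zero))
  ~> (λ (i : Type₁) → i → Type₀) ((λ (g : Type₁) → λ (d : Nat) → g) Type₀ zero)
  ~> (λ (i : Type₁) → λ (g : Nat) → i) Type₀ zero → Type₀
  ~> (λ (i : Nat) → Type₀) zero → Type₀
  ~> Type₀ → Type₀
the term's type:
  Type₁


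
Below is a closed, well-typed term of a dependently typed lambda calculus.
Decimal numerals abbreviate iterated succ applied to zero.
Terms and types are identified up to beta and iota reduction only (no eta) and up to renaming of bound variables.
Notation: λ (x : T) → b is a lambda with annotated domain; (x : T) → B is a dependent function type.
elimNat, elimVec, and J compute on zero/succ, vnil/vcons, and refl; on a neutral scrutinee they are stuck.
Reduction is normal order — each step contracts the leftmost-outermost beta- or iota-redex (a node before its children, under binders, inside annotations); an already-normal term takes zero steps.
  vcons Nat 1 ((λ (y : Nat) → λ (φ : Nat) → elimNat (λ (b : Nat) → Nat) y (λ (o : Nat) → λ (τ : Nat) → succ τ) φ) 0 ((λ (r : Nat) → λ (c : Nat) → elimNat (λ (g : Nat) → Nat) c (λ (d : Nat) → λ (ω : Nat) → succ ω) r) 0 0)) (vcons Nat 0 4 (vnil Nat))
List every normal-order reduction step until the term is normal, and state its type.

normal-order reduction sequence:
  vcons Nat 1 ((λ (y : Nat) → λ (φ : Nat) → elimNat (λ (b : Nat) → Nat) y (λ (o : Nat) → λ (τ : Nat) → succ τ) φ) 0 ((λ (r : Nat) → λ (c : Nat) → elimNat (λ (g : Nat) → Nat) c (λ (d : Nat) → λ (ω : Nat) → succ ω) r) 0 0)) (vcons Nat 0 4 (vnil Nat))
  ~> vcons Nat 1 ((λ (y : Nat) → elimNat (λ (φ : Nat) → Nat) 0 (λ (b : Nat) → λ (o : Nat) → succ o) y) ((λ (τ : Nat) → λ (r : Nat) → elimNat (λ (c : Nat) → Nat) r (λ (g : Nat) → λ (d : Nat) → succ d) τ) 0 0)) (vcons Nat 0 4 (vnil Nat))
  ~> vcons Nat 1 (elimNat (λ (y : Nat) → Nat) 0 (λ (φ : Nat) → λ (b : Nat) → succ b) ((λ (o : Nat) → λ (τ : Nat) → elimNat (λ (r : Nat) → Nat) τ (λ (c : Nat) → λ (g : Nat) → succ g) o) 0 0)) (vcons Nat 0 4 (vnil Nat))
  ~> vcons Nat 1 (elimNat (λ (y : Nat) → Nat) 0 (λ (φ : Nat) → λ (b : Nat) → succ b) ((λ (o : Nat) → elimNat (λ (τ : Nat) → Nat) o (λ (r : Nat) → λ (c : Nat) → succ c) 0) 0)) (vcons Nat 0 4 (vnil Nat))
  ~> vcons Nat 1 (elimNat (λ (y : Nat) → Nat) 0 (λ (φ : Nat) → λ (b : Nat) → succ b) (elimNat (λ (o : Nat) → Nat) 0 (λ (τ : Nat) → λ (r : Nat) → succ r) 0)) (vcons Nat 0 4 (vnil Nat))
  ~> vcons Nat 1 (elimNat (λ (y : Nat) → Nat) 0 (λ (φ : Nat) → λ (b : Nat) → succ b) 0) (vcons Nat 0 4 (vnil Nat))
  ~> vcons Nat 1 0 (vcons Nat 0 4 (vnil Nat))
inferred type:
  Vec Nat 2


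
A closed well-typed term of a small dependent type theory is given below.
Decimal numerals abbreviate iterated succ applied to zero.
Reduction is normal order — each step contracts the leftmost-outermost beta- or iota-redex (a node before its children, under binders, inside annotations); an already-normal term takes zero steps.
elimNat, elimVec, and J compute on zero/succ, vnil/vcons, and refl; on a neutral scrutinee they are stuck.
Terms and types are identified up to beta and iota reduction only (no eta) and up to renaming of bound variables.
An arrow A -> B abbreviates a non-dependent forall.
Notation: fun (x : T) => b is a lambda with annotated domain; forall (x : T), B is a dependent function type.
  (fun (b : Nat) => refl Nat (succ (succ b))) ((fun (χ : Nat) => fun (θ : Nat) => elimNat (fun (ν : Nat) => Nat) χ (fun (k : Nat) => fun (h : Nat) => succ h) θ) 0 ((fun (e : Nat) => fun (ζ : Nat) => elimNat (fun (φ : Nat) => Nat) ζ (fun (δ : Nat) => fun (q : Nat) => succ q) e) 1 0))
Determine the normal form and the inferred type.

normal form:
  refl Nat 3
type:
  Eq Nat 3 3
observation: reduction starts at a beta-redex, and 13 normal-order steps reach the normal form.


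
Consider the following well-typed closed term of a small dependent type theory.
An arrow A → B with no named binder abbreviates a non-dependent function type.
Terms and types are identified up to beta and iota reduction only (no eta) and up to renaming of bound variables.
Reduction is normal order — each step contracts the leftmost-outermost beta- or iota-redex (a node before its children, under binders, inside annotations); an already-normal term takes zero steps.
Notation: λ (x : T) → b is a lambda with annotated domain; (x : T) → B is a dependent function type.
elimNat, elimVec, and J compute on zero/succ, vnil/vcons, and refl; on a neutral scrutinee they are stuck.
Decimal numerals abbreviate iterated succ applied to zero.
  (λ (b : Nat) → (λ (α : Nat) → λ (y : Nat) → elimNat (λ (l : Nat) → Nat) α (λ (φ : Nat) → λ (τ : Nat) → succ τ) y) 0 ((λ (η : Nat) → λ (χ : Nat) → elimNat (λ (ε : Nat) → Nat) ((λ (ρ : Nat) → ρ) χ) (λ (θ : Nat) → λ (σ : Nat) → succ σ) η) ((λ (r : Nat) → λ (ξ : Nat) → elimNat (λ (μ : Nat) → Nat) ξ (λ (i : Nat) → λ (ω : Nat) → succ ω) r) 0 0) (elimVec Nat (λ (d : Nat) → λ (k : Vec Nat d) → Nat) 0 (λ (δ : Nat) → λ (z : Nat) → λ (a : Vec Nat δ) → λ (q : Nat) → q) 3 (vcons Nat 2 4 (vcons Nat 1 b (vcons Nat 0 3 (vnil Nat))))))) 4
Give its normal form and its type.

reduced normal form:
  0
type:
  Nat
observation: 27 normal-order steps separate the term from its normal form.


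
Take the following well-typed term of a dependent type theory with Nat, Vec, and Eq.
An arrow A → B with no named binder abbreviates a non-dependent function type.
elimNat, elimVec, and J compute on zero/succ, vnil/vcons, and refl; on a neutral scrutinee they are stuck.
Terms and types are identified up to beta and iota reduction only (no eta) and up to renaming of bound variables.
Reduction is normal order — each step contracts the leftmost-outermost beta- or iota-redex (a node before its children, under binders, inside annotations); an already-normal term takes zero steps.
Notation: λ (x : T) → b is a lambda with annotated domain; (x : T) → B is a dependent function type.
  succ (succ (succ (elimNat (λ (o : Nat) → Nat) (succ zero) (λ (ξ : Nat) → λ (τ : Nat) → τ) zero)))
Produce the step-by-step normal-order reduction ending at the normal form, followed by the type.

normal-order reduction:
  succ (succ (succ (elimNat (λ (o : Nat) → Nat) (succ zero) (λ (ξ : Nat) → λ (τ : Nat) → τ) zero)))
  ~> succ (succ (succ (succ zero)))
type:
  Nat


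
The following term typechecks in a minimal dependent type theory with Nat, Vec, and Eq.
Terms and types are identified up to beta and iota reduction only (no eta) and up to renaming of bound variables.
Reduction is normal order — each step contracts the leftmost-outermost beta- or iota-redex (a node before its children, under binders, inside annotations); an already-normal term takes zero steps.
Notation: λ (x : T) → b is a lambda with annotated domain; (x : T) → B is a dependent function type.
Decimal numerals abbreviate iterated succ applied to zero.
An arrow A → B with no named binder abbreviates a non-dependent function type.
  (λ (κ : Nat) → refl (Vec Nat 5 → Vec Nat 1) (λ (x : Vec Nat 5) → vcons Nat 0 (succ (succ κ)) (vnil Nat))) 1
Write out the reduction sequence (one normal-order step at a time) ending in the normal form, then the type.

normal-order reduction sequence:
  (λ (κ : Nat) → refl (Vec Nat 5 → Vec Nat 1) (λ (x : Vec Nat 5) → vcons Nat 0 (succ (succ κ)) (vnil Nat))) 1
  ~> refl (Vec Nat 5 → Vec Nat 1) (λ (κ : Vec Nat 5) → vcons Nat 0 3 (vnil Nat))
the term's type:
  Eq (Vec Nat 5 → Vec Nat 1) (λ (κ : Vec Nat 5) → vcons Nat 0 3 (vnil Nat)) (λ (x : Vec Nat 5) → vcons Nat 0 3 (vnil Nat))


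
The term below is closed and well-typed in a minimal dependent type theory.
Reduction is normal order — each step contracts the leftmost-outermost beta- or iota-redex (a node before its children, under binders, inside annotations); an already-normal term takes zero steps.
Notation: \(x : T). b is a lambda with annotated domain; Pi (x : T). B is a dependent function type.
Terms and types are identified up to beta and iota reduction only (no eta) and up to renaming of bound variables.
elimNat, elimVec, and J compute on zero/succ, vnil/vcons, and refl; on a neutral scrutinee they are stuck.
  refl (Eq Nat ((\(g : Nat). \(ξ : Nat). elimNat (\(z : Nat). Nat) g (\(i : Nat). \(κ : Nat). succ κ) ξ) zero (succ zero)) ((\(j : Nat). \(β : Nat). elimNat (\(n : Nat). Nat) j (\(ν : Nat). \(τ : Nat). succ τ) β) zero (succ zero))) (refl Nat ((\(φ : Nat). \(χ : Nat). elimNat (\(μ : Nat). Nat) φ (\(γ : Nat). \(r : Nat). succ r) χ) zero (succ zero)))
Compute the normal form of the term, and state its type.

normal form:
  refl (Eq Nat (succ zero) (succ zero)) (refl Nat (succ zero))
inferred type:
  Eq (Eq Nat (succ zero) (succ zero)) (refl Nat (succ zero)) (refl Nat (succ zero))


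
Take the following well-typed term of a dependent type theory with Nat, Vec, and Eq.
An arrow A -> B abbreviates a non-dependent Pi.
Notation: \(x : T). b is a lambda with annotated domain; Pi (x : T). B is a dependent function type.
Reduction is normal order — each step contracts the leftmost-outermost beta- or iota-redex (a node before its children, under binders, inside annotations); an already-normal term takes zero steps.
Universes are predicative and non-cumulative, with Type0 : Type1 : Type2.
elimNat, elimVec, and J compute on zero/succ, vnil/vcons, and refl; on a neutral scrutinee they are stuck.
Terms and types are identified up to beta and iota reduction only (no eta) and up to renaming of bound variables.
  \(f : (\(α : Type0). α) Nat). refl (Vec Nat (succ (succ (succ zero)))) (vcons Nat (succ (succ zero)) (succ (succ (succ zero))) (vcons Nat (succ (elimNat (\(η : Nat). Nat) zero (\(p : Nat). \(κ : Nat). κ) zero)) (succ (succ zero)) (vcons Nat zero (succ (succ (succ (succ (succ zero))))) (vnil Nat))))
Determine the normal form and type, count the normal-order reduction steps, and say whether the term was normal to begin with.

reduced normal form:
  \(f : Nat). refl (Vec Nat (succ (succ (succ zero)))) (vcons Nat (succ (succ zero)) (succ (succ (succ zero))) (vcons Nat (succ zero) (succ (succ zero)) (vcons Nat zero (succ (succ (succ (succ (succ zero))))) (vnil Nat))))
inferred type:
  Nat -> Eq (Vec Nat (succ (succ (succ zero)))) (vcons Nat (succ (succ zero)) (succ (succ (succ zero))) (vcons Nat (succ zero) (succ (succ zero)) (vcons Nat zero (succ (succ (succ (succ (succ zero))))) (vnil Nat)))) (vcons Nat (succ (succ zero)) (succ (succ (succ zero))) (vcons Nat (succ zero) (succ (succ zero)) (vcons Nat zero (succ (succ (succ (succ (succ zero))))) (vnil Nat))))
normal-order step count: 2
already normal: no
first redex: a beta-redex


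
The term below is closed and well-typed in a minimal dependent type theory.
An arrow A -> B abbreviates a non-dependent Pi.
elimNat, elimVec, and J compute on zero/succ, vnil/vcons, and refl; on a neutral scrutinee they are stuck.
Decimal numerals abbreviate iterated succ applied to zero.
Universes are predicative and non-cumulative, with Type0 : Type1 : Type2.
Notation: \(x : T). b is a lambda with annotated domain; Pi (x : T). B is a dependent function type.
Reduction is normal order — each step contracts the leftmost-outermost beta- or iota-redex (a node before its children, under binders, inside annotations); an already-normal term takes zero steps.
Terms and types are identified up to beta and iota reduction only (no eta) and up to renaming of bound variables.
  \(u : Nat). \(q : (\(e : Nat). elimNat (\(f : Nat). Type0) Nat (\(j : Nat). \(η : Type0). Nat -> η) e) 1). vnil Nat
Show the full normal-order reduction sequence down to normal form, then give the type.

normal-order reduction:
  \(u : Nat). \(q : (\(e : Nat). elimNat (\(f : Nat). Type0) Nat (\(j : Nat). \(η : Type0). Nat -> η) e) 1). vnil Nat
  ~> \(u : Nat). \(q : elimNat (\(e : Nat). Type0) Nat (\(f : Nat). \(j : Type0). Nat -> j) 1). vnil Nat
  ~> \(u : Nat). \(q : (\(e : Nat). \(f : Type0). Nat -> f) 0 (elimNat (\(j : Nat). Type0) Nat (\(η : Nat). \(i : Type0). Nat -> i) 0)). vnil Nat
  ~> \(u : Nat). \(q : (\(e : Type0). Nat -> e) (elimNat (\(f : Nat). Type0) Nat (\(j : Nat). \(η : Type0). Nat -> η) 0)). vnil Nat
  ~> \(u : Nat). \(q : Nat -> elimNat (\(e : Nat). Type0) Nat (\(f : Nat). \(j : Type0). Nat -> j) 0). vnil Nat
  ~> \(u : Nat). \(q : Nat -> Nat). vnil Nat
the term's type:
  Nat -> (Nat -> Nat) -> Vec Nat 0
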